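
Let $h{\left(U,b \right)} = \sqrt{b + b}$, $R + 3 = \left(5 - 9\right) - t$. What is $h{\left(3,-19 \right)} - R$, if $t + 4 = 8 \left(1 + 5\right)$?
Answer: $51 + i \sqrt{38} \approx 51.0 + 6.1644 i$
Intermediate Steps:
$t = 44$ ($t = -4 + 8 \left(1 + 5\right) = -4 + 8 \cdot 6 = -4 + 48 = 44$)
$R = -51$ ($R = -3 + \left(\left(5 - 9\right) - 44\right) = -3 - 48 = -51$)
$h{\left(U,b \right)} = \sqrt{2} \sqrt{b}$ ($h{\left(U,b \right)} = \sqrt{2 b} = \sqrt{2} \sqrt{b}$)
$h{\left(3,-19 \right)} - R = \sqrt{2} \sqrt{-19} - -51 = \sqrt{2} i \sqrt{19} + 51 = i \sqrt{38} + 51 = 51 + i \sqrt{38}$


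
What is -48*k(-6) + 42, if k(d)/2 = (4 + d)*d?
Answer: -1110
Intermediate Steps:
k(d) = 2*d*(4 + d) (k(d) = 2*((4 + d)*d) = 2*(d*(4 + d)) = 2*d*(4 + d))
-48*k(-6) + 42 = -96*(-6)*(4 - 6) + 42 = -96*(-6)*(-2) + 42 = -48*24 + 42 = -1152 + 42 = -1110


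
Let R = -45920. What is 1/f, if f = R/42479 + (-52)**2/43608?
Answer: -231553029/235952018 ≈ -0.98136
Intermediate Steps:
f = -235952018/231553029 (f = -45920/42479 + (-52)**2/43608 = -45920*1/42479 + 2704*(1/43608) = -45920/42479 + 338/5451 = -235952018/231553029 ≈ -1.0190)
1/f = 1/(-235952018/231553029) = -231553029/235952018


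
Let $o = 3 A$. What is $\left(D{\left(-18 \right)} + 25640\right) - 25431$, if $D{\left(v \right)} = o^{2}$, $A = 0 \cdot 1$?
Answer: $209$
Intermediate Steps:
$A = 0$
$o = 0$ ($o = 3 \cdot 0 = 0$)
$D{\left(v \right)} = 0$ ($D{\left(v \right)} = 0^{2} = 0$)
$\left(D{\left(-18 \right)} + 25640\right) - 25431 = \left(0 + 25640\right) - 25431 = 25640 - 25431 = 209$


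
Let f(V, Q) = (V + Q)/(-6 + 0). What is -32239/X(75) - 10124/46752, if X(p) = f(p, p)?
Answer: 376746157/292200 ≈ 1289.3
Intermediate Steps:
f(V, Q) = -Q/6 - V/6 (f(V, Q) = (Q + V)/(-6) = (Q + V)*(-1/6) = -Q/6 - V/6)
X(p) = -p/3 (X(p) = -p/6 - p/6 = -p/3)
-32239/X(75) - 10124/46752 = -32239/((-1/3*75)) - 10124/46752 = -32239/(-25) - 10124*1/46752 = -32239*(-1/25) - 2531/11688 = 32239/25 - 2531/11688 = 376746157/292200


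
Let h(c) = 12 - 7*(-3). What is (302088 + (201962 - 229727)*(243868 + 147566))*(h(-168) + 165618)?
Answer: -1800272360892222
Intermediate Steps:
h(c) = 33 (h(c) = 12 + 21 = 33)
(302088 + (201962 - 229727)*(243868 + 147566))*(h(-168) + 165618) = (302088 + (201962 - 229727)*(243868 + 147566))*(33 + 165618) = (302088 - 27765*391434)*165651 = (302088 - 10868165010)*165651 = -10867862922*165651 = -1800272360892222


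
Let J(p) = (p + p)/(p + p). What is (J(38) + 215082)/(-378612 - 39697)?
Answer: -215083/418309 ≈ -0.51417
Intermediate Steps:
J(p) = 1 (J(p) = (2*p)/((2*p)) = (2*p)*(1/(2*p)) = 1)
(J(38) + 215082)/(-378612 - 39697) = (1 + 215082)/(-378612 - 39697) = 215083/(-418309) = 215083*(-1/418309) = -215083/418309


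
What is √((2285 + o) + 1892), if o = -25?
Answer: 2*√1038 ≈ 64.436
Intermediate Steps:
√((2285 + o) + 1892) = √((2285 - 25) + 1892) = √(2260 + 1892) = √4152 = 2*√1038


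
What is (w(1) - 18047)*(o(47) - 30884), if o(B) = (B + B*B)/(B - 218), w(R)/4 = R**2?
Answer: 31776249020/57 ≈ 5.5748e+8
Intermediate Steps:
w(R) = 4*R**2
o(B) = (B + B**2)/(-218 + B)
(w(1) - 18047)*(o(47) - 30884) = (4*1**2 - 18047)*(47*(1 + 47)/(-218 + 47) - 30884) = (4*1 - 18047)*(47*48/(-171) - 30884) = (4 - 18047)*(47*(-1/171)*48 - 30884) = -18043*(-752/57 - 30884) = -18043*(-1761140/57) = 31776249020/57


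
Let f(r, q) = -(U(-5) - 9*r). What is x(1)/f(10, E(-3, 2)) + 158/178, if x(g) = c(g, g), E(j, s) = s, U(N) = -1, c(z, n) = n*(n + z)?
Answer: 7367/8099 ≈ 0.90962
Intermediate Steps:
f(r, q) = 1 + 9*r (f(r, q) = -(-1 - 9*r) = 1 + 9*r)
x(g) = 2*g² (x(g) = g*(g + g) = g*(2*g) = 2*g²)
x(1)/f(10, E(-3, 2)) + 158/178 = (2*1²)/(1 + 9*10) + 158/178 = (2*1)/(1 + 90) + 158*(1/178) = 2/91 + 79/89 = 7367/8099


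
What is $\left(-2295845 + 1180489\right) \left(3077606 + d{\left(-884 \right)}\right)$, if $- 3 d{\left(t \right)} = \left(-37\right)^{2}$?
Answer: $- \frac{10296352030844}{3} \approx -3.4321 \cdot 10^{12}$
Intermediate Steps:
$d{\left(t \right)} = - \frac{1369}{3}$ ($d{\left(t \right)} = - \frac{\left(-37\right)^{2}}{3} = \left(- \frac{1}{3}\right) 1369 = - \frac{1369}{3}$)
$\left(-2295845 + 1180489\right) \left(3077606 + d{\left(-884 \right)}\right) = \left(-2295845 + 1180489\right) \left(3077606 - \frac{1369}{3}\right) = \left(-1115356\right) \frac{9231449}{3} = - \frac{10296352030844}{3}$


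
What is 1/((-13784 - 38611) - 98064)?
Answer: -1/150459 ≈ -6.6463e-6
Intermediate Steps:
1/((-13784 - 38611) - 98064) = 1/(-52395 - 98064) = 1/(-150459) = -1/150459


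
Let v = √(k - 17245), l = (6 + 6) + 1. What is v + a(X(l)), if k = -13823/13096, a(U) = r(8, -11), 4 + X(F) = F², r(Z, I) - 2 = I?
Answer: -9 + 3*I*√82160790998/6548 ≈ -9.0 + 131.32*I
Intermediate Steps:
r(Z, I) = 2 + I
l = 13 (l = 12 + 1 = 13)
X(F) = -4 + F²
a(U) = -9 (a(U) = 2 - 11 = -9)
k = -13823/13096 (k = -13823*1/13096 = -13823/13096 ≈ -1.0555)
v = 3*I*√82160790998/6548 (v = √(-13823/13096 - 17245) = √(-225854343/13096) = 3*I*√82160790998/6548 ≈ 131.32*I)
v + a(X(l)) = 3*I*√82160790998/6548 - 9 = -9 + 3*I*√82160790998/6548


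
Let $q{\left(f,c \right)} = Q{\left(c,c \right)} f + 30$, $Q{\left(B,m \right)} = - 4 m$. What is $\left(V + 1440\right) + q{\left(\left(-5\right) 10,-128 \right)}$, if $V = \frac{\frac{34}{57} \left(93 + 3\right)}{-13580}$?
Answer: $- \frac{1556505922}{64505} \approx -24130.0$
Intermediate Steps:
$q{\left(f,c \right)} = 30 - 4 c f$ ($q{\left(f,c \right)} = - 4 c f + 30 = 30 - 4 c f$)
$V = - \frac{272}{64505}$ ($V = 34 \cdot \frac{1}{57} \cdot 96 \left(- \frac{1}{13580}\right) = \frac{34}{57} \cdot 96 \left(- \frac{1}{13580}\right) = \frac{1088}{19} \left(- \frac{1}{13580}\right) = - \frac{272}{64505} \approx -0.0042167$)
$\left(V + 1440\right) + q{\left(\left(-5\right) 10,-128 \right)} = \left(- \frac{272}{64505} + 1440\right) + \left(30 - - 512 \left(\left(-5\right) 10\right)\right) = \frac{92886928}{64505} + \left(30 - \left(-512\right) \left(-50\right)\right) = \frac{92886928}{64505} + \left(30 - 25600\right) = \frac{92886928}{64505} - 25570 = - \frac{1556505922}{64505}$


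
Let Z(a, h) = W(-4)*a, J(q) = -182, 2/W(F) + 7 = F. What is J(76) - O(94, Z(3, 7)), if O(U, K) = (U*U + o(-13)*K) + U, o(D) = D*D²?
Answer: -113414/11 ≈ -10310.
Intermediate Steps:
o(D) = D³
W(F) = 2/(-7 + F)
Z(a, h) = -2*a/11 (Z(a, h) = (2/(-7 - 4))*a = (2/(-11))*a = (2*(-1/11))*a = -2*a/11)
O(U, K) = U + U² - 2197*K (O(U, K) = (U*U + (-13)³*K) + U = (U² - 2197*K) + U = U + U² - 2197*K)
J(76) - O(94, Z(3, 7)) = -182 - (94 + 94² - (-4394)*3/11) = -182 - (94 + 8836 - 2197*(-6/11)) = -182 - (94 + 8836 + 13182/11) = -182 - 1*111412/11 = -182 - 111412/11 = -113414/11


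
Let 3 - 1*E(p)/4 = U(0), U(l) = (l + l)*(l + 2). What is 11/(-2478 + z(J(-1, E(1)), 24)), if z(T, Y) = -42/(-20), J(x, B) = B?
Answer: -110/24759 ≈ -0.0044428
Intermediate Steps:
U(l) = 2*l*(2 + l) (U(l) = (2*l)*(2 + l) = 2*l*(2 + l))
E(p) = 12 (E(p) = 12 - 8*0*(2 + 0) = 12 - 8*0*2 = 12 - 4*0 = 12 + 0 = 12)
z(T, Y) = 21/10 (z(T, Y) = -42*(-1/20) = 21/10)
11/(-2478 + z(J(-1, E(1)), 24)) = 11/(-2478 + 21/10) = 11/(-24759/10) = -10/24759*11 = -110/24759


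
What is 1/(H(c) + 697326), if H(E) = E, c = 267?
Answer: 1/697593 ≈ 1.4335e-6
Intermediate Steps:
1/(H(c) + 697326) = 1/(267 + 697326) = 1/697593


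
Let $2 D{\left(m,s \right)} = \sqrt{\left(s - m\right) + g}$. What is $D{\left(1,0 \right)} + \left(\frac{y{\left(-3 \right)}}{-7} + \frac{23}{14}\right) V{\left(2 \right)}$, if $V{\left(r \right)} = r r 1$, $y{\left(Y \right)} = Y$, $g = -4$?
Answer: $\frac{58}{7} + \frac{i \sqrt{5}}{2} \approx 8.2857 + 1.118 i$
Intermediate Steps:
$D{\left(m,s \right)} = \frac{\sqrt{-4 + s - m}}{2}$ ($D{\left(m,s \right)} = \frac{\sqrt{\left(s - m\right) - 4}}{2} = \frac{\sqrt{-4 + s - m}}{2}$)
$V{\left(r \right)} = r^{2}$ ($V{\left(r \right)} = r^{2} \cdot 1 = r^{2}$)
$D{\left(1,0 \right)} + \left(\frac{y{\left(-3 \right)}}{-7} + \frac{23}{14}\right) V{\left(2 \right)} = \frac{\sqrt{-4 + 0 - 1}}{2} + \left(- \frac{3}{-7} + \frac{23}{14}\right) 2^{2} = \frac{\sqrt{-4 + 0 - 1}}{2} + \left(\left(-3\right) \left(- \frac{1}{7}\right) + 23 \cdot \frac{1}{14}\right) 4 = \frac{\sqrt{-5}}{2} + \left(\frac{3}{7} + \frac{23}{14}\right) 4 = \frac{i \sqrt{5}}{2} + \frac{29}{14} \cdot 4 = \frac{i \sqrt{5}}{2} + \frac{58}{7} = \frac{58}{7} + \frac{i \sqrt{5}}{2}$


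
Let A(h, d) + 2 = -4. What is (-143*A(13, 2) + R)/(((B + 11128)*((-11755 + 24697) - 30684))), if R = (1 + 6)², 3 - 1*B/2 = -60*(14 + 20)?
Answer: -907/269926788 ≈ -3.3602e-6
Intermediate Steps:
A(h, d) = -6 (A(h, d) = -2 - 4 = -6)
B = 4086 (B = 6 - (-120)*(14 + 20) = 6 - (-120)*34 = 6 - 2*(-2040) = 6 + 4080 = 4086)
R = 49 (R = 7² = 49)
(-143*A(13, 2) + R)/(((B + 11128)*((-11755 + 24697) - 30684))) = (-143*(-6) + 49)/(((4086 + 11128)*((-11755 + 24697) - 30684))) = (858 + 49)/((15214*(12942 - 30684))) = 907/((15214*(-17742))) = 907/(-269926788) = 907*(-1/269926788) = -907/269926788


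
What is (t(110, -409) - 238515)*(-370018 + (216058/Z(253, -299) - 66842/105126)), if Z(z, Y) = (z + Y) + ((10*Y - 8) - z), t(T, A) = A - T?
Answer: 34763275249307786/392971 ≈ 8.8463e+10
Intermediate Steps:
Z(z, Y) = -8 + 11*Y (Z(z, Y) = (Y + z) + ((-8 + 10*Y) - z) = (Y + z) + (-8 - z + 10*Y) = -8 + 11*Y)
(t(110, -409) - 238515)*(-370018 + (216058/Z(253, -299) - 66842/105126)) = ((-409 - 1*110) - 238515)*(-370018 + (216058/(-8 + 11*(-299)) - 66842/105126)) = ((-409 - 110) - 238515)*(-370018 + (216058/(-8 - 3289) - 66842*1/105126)) = (-519 - 238515)*(-370018 + (216058/(-3297) - 33421/52563)) = -239034*(-370018 + (216058*(-1/3297) - 33421/52563)) = -239034*(-370018 + (-216058/3297 - 33421/52563)) = -239034*(-370018 - 78005753/1178913) = -239034*(-436297036187/1178913) = 34763275249307786/392971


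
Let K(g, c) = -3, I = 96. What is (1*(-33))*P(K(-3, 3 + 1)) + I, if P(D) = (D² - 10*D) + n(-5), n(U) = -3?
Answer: -1092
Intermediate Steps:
P(D) = -3 + D² - 10*D (P(D) = (D² - 10*D) - 3 = -3 + D² - 10*D)
(1*(-33))*P(K(-3, 3 + 1)) + I = (1*(-33))*(-3 + (-3)² - 10*(-3)) + 96 = -33*(-3 + 9 + 30) + 96 = -33*36 + 96 = -1188 + 96 = -1092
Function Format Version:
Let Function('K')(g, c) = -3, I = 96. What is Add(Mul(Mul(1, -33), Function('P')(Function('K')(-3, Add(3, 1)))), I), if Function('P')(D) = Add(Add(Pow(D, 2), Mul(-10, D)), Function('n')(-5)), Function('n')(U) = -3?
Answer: -1092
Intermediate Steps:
Function('P')(D) = Add(-3, Pow(D, 2), Mul(-10, D)) (Function('P')(D) = Add(Add(Pow(D, 2), Mul(-10, D)), -3) = Add(-3, Pow(D, 2), Mul(-10, D)))
Add(Mul(Mul(1, -33), Function('P')(Function('K')(-3, Add(3, 1)))), I) = Add(Mul(Mul(1, -33), Add(-3, Pow(-3, 2), Mul(-10, -3))), 96) = Add(Mul(-33, Add(-3, 9, 30)), 96) = Add(Mul(-33, 36), 96) = Add(-1188, 96) = -1092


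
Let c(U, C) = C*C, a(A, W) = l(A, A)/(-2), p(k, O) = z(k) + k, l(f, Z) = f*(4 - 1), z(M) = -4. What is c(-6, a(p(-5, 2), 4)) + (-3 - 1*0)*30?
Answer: 369/4 ≈ 92.250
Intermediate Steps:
l(f, Z) = 3*f (l(f, Z) = f*3 = 3*f)
p(k, O) = -4 + k
a(A, W) = -3*A/2 (a(A, W) = (3*A)/(-2) = (3*A)*(-½) = -3*A/2)
c(U, C) = C²
c(-6, a(p(-5, 2), 4)) + (-3 - 1*0)*30 = (-3*(-4 - 5)/2)² + (-3 - 1*0)*30 = (-3/2*(-9))² + (-3 + 0)*30 = (27/2)² - 3*30 = 729/4 - 90 = 369/4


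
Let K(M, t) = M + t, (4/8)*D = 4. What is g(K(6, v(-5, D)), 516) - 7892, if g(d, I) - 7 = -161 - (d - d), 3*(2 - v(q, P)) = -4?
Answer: -8046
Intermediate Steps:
D = 8 (D = 2*4 = 8)
v(q, P) = 10/3 (v(q, P) = 2 - ⅓*(-4) = 2 + 4/3 = 10/3)
g(d, I) = -154 (g(d, I) = 7 + (-161 - (d - d)) = 7 + (-161 - 1*0) = 7 + (-161 + 0) = 7 - 161 = -154)
g(K(6, v(-5, D)), 516) - 7892 = -154 - 7892 = -8046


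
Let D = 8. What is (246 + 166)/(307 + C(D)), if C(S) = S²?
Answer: 412/371 ≈ 1.1105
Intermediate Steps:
(246 + 166)/(307 + C(D)) = (246 + 166)/(307 + 8²) = 412/(307 + 64) = 412/371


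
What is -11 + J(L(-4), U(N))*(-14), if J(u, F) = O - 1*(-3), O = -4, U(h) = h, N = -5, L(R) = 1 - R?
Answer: 3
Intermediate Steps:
J(u, F) = -1 (J(u, F) = -4 - 1*(-3) = -4 + 3 = -1)
-11 + J(L(-4), U(N))*(-14) = -11 - 1*(-14) = -11 + 14 = 3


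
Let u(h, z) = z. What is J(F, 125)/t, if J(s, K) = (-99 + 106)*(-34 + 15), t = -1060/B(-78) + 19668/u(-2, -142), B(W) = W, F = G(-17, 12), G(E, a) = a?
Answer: 368277/345896 ≈ 1.0647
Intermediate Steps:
F = 12
t = -345896/2769 (t = -1060/(-78) + 19668/(-142) = -1060*(-1/78) + 19668*(-1/142) = 530/39 - 9834/71 = -345896/2769 ≈ -124.92)
J(s, K) = -133 (J(s, K) = 7*(-19) = -133)
J(F, 125)/t = -133/(-345896/2769) = -133*(-2769/345896) = 368277/345896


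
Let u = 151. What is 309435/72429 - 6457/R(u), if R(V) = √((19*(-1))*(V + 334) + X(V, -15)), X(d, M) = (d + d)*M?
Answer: 14735/3449 + 6457*I*√13745/13745 ≈ 4.2723 + 55.076*I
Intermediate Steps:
X(d, M) = 2*M*d (X(d, M) = (2*d)*M = 2*M*d)
R(V) = √(-6346 - 49*V) (R(V) = √((19*(-1))*(V + 334) + 2*(-15)*V) = √(-19*(334 + V) - 30*V) = √((-6346 - 19*V) - 30*V) = √(-6346 - 49*V))
309435/72429 - 6457/R(u) = 309435/72429 - 6457/√(-6346 - 49*151) = 309435*(1/72429) - 6457/√(-6346 - 7399) = 14735/3449 - 6457*(-I*√13745/13745) = 14735/3449 - (-6457)*I*√13745/13745 = 14735/3449 + 6457*I*√13745/13745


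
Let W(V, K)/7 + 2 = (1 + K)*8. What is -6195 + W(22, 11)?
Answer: -5537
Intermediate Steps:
W(V, K) = 42 + 56*K (W(V, K) = -14 + 7*((1 + K)*8) = -14 + 7*(8 + 8*K) = -14 + (56 + 56*K) = 42 + 56*K)
-6195 + W(22, 11) = -6195 + (42 + 56*11) = -6195 + (42 + 616) = -6195 + 658 = -5537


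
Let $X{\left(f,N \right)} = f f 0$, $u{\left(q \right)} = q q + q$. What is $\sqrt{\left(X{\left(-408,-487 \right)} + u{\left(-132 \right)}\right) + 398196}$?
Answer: $16 \sqrt{1623} \approx 644.58$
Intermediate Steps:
$u{\left(q \right)} = q + q^{2}$ ($u{\left(q \right)} = q^{2} + q = q + q^{2}$)
$X{\left(f,N \right)} = 0$ ($X{\left(f,N \right)} = f^{2} \cdot 0 = 0$)
$\sqrt{\left(X{\left(-408,-487 \right)} + u{\left(-132 \right)}\right) + 398196} = \sqrt{\left(0 - 132 \left(1 - 132\right)\right) + 398196} = \sqrt{\left(0 - -17292\right) + 398196} = \sqrt{\left(0 + 17292\right) + 398196} = \sqrt{17292 + 398196} = \sqrt{415488} = 16 \sqrt{1623}$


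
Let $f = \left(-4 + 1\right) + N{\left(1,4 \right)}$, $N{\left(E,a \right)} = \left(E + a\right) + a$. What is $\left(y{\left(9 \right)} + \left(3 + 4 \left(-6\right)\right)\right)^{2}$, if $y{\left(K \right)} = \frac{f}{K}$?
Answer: $\frac{3721}{9} \approx 413.44$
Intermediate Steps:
$N{\left(E,a \right)} = E + 2 a$
$f = 6$ ($f = \left(-4 + 1\right) + \left(1 + 2 \cdot 4\right) = -3 + \left(1 + 8\right) = -3 + 9 = 6$)
$y{\left(K \right)} = \frac{6}{K}$
$\left(y{\left(9 \right)} + \left(3 + 4 \left(-6\right)\right)\right)^{2} = \left(\frac{6}{9} + \left(3 + 4 \left(-6\right)\right)\right)^{2} = \left(6 \cdot \frac{1}{9} + \left(3 - 24\right)\right)^{2} = \left(\frac{2}{3} - 21\right)^{2} = \left(- \frac{61}{3}\right)^{2} = \frac{3721}{9}$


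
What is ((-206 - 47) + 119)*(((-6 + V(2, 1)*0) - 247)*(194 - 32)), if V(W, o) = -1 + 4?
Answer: 5492124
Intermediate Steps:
V(W, o) = 3
((-206 - 47) + 119)*(((-6 + V(2, 1)*0) - 247)*(194 - 32)) = ((-206 - 47) + 119)*(((-6 + 3*0) - 247)*(194 - 32)) = (-253 + 119)*(((-6 + 0) - 247)*162) = -134*(-6 - 247)*162 = -(-33902)*162 = -134*(-40986) = 5492124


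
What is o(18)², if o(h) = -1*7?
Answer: 49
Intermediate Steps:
o(h) = -7
o(18)² = (-7)² = 49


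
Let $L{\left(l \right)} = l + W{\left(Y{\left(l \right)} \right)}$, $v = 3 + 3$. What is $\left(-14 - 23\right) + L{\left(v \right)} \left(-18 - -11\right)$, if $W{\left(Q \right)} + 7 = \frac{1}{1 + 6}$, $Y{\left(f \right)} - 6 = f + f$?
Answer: $-31$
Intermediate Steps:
$Y{\left(f \right)} = 6 + 2 f$ ($Y{\left(f \right)} = 6 + \left(f + f\right) = 6 + 2 f$)
$W{\left(Q \right)} = - \frac{48}{7}$ ($W{\left(Q \right)} = -7 + \frac{1}{1 + 6} = -7 + \frac{1}{7} = - \frac{48}{7}$)
$v = 6$
$L{\left(l \right)} = - \frac{48}{7} + l$ ($L{\left(l \right)} = l - \frac{48}{7} = - \frac{48}{7} + l$)
$\left(-14 - 23\right) + L{\left(v \right)} \left(-18 - -11\right) = \left(-14 - 23\right) + \left(- \frac{48}{7} + 6\right) \left(-18 - -11\right) = \left(-14 - 23\right) - \frac{6 \left(-18 + 11\right)}{7} = -37 - -6 = -37 + 6 = -31$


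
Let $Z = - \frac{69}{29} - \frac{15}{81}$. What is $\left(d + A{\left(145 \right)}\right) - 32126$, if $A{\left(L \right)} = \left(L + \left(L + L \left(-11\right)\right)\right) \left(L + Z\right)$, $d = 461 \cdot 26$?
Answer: $- \frac{618055}{3} \approx -2.0602 \cdot 10^{5}$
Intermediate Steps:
$Z = - \frac{2008}{783}$ ($Z = \left(-69\right) \frac{1}{29} - \frac{5}{27} = - \frac{69}{29} - \frac{5}{27} = - \frac{2008}{783} \approx -2.5645$)
$d = 11986$
$A{\left(L \right)} = - 9 L \left(- \frac{2008}{783} + L\right)$ ($A{\left(L \right)} = \left(L + \left(L + L \left(-11\right)\right)\right) \left(L - \frac{2008}{783}\right) = \left(L + \left(L - 11 L\right)\right) \left(- \frac{2008}{783} + L\right) = \left(L - 10 L\right) \left(- \frac{2008}{783} + L\right) = - 9 L \left(- \frac{2008}{783} + L\right)$)
$\left(d + A{\left(145 \right)}\right) - 32126 = \left(11986 + \frac{1}{87} \cdot 145 \left(2008 - 113535\right)\right) - 32126 = \left(11986 + \frac{1}{87} \cdot 145 \left(-111527\right)\right) - 32126 = \left(11986 - \frac{557635}{3}\right) - 32126 = - \frac{521677}{3} - 32126 = - \frac{618055}{3}$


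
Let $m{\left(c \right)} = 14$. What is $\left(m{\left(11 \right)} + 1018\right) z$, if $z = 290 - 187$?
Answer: $106296$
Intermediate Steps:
$z = 103$ ($z = 290 - 187 = 103$)
$\left(m{\left(11 \right)} + 1018\right) z = \left(14 + 1018\right) 103 = 1032 \cdot 103 = 106296$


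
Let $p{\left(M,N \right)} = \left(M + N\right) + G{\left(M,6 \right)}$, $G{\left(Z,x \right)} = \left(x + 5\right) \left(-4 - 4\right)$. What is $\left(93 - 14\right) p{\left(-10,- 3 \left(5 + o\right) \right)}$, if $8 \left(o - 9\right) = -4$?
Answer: $- \frac{21883}{2} \approx -10942.0$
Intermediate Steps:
$o = \frac{17}{2}$ ($o = 9 + \frac{1}{8} \left(-4\right) = 9 - \frac{1}{2} = \frac{17}{2} \approx 8.5$)
$G{\left(Z,x \right)} = -40 - 8 x$ ($G{\left(Z,x \right)} = \left(5 + x\right) \left(-8\right) = -40 - 8 x$)
$p{\left(M,N \right)} = -88 + M + N$ ($p{\left(M,N \right)} = \left(M + N\right) - 88 = -88 + M + N$)
$\left(93 - 14\right) p{\left(-10,- 3 \left(5 + o\right) \right)} = \left(93 - 14\right) \left(-88 - 10 - 3 \left(5 + \frac{17}{2}\right)\right) = 79 \left(-88 - 10 - \frac{81}{2}\right) = 79 \left(- \frac{277}{2}\right) = - \frac{21883}{2}$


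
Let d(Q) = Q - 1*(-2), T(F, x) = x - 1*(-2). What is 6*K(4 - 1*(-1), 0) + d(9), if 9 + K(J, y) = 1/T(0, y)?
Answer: -40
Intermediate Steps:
T(F, x) = 2 + x (T(F, x) = x + 2 = 2 + x)
K(J, y) = -9 + 1/(2 + y)
d(Q) = 2 + Q (d(Q) = Q + 2 = 2 + Q)
6*K(4 - 1*(-1), 0) + d(9) = 6*((-17 - 9*0)/(2 + 0)) + (2 + 9) = 6*((-17 + 0)/2) + 11 = 6*((½)*(-17)) + 11 = 6*(-17/2) + 11 = -51 + 11 = -40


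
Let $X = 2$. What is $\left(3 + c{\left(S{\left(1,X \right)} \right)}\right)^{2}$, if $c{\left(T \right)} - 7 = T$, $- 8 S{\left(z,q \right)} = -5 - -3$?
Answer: $\frac{1681}{16} \approx 105.06$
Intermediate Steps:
$S{\left(z,q \right)} = \frac{1}{4}$ ($S{\left(z,q \right)} = - \frac{-5 - -3}{8} = - \frac{-5 + 3}{8} = \left(- \frac{1}{8}\right) \left(-2\right) = \frac{1}{4}$)
$c{\left(T \right)} = 7 + T$
$\left(3 + c{\left(S{\left(1,X \right)} \right)}\right)^{2} = \left(3 + \left(7 + \frac{1}{4}\right)\right)^{2} = \left(3 + \frac{29}{4}\right)^{2} = \left(\frac{41}{4}\right)^{2} = \frac{1681}{16}$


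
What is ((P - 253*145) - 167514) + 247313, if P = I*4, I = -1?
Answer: 43110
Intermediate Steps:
P = -4 (P = -1*4 = -4)
((P - 253*145) - 167514) + 247313 = ((-4 - 253*145) - 167514) + 247313 = ((-4 - 36685) - 167514) + 247313 = (-36689 - 167514) + 247313 = -204203 + 247313 = 43110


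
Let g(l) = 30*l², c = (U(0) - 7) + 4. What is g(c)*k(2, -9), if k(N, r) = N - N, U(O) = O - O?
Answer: 0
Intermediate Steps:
U(O) = 0
k(N, r) = 0
c = -3 (c = (0 - 7) + 4 = -7 + 4 = -3)
g(c)*k(2, -9) = (30*(-3)²)*0 = (30*9)*0 = 270*0 = 0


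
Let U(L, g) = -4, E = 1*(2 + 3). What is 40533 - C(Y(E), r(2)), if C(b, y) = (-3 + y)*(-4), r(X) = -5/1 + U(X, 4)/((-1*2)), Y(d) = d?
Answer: 40509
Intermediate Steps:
E = 5 (E = 1*5 = 5)
r(X) = -3 (r(X) = -5/1 - 4/((-1*2)) = -5*1 - 4/(-2) = -5 - 4*(-½) = -5 + 2 = -3)
C(b, y) = 12 - 4*y
40533 - C(Y(E), r(2)) = 40533 - (12 - 4*(-3)) = 40533 - (12 + 12) = 40533 - 1*24 = 40533 - 24 = 40509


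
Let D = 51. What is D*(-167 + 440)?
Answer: 13923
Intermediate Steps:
D*(-167 + 440) = 51*(-167 + 440) = 51*273 = 13923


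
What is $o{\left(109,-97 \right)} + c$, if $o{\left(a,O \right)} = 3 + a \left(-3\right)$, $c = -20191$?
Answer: $-20515$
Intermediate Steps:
$o{\left(a,O \right)} = 3 - 3 a$
$o{\left(109,-97 \right)} + c = \left(3 - 327\right) - 20191 = -324 - 20191 = -20515$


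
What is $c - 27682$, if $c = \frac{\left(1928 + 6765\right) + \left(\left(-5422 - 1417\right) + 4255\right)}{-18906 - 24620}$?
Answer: $- \frac{1204892841}{43526} \approx -27682.0$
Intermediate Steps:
$c = - \frac{6109}{43526}$ ($c = \frac{8693 + \left(-6839 + 4255\right)}{-43526} = \left(8693 - 2584\right) \left(- \frac{1}{43526}\right) = 6109 \left(- \frac{1}{43526}\right) = - \frac{6109}{43526} \approx -0.14035$)
$c - 27682 = - \frac{6109}{43526} - 27682 = - \frac{1204892841}{43526}$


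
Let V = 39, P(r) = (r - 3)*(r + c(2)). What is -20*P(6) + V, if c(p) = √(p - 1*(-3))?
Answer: -321 - 60*√5 ≈ -455.16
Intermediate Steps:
c(p) = √(3 + p) (c(p) = √(p + 3) = √(3 + p))
P(r) = (-3 + r)*(r + √5) (P(r) = (r - 3)*(r + √(3 + 2)) = (-3 + r)*(r + √5))
-20*P(6) + V = -20*(6² - 3*6 - 3*√5 + 6*√5) + 39 = -20*(36 - 18 - 3*√5 + 6*√5) + 39 = -20*(18 + 3*√5) + 39 = (-360 - 60*√5) + 39 = -321 - 60*√5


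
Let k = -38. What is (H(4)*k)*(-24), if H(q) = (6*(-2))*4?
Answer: -43776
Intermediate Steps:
H(q) = -48 (H(q) = -12*4 = -48)
(H(4)*k)*(-24) = -48*(-38)*(-24) = 1824*(-24) = -43776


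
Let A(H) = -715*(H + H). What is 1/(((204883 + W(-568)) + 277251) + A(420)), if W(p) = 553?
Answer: -1/117913 ≈ -8.4808e-6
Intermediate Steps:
A(H) = -1430*H
1/(((204883 + W(-568)) + 277251) + A(420)) = 1/(((204883 + 553) + 277251) - 1430*420) = 1/((205436 + 277251) - 600600) = 1/(482687 - 600600) = 1/(-117913) = -1/117913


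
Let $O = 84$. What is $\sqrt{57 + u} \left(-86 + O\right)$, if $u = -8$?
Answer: $-14$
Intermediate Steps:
$\sqrt{57 + u} \left(-86 + O\right) = \sqrt{57 - 8} \left(-86 + 84\right) = \sqrt{49} \left(-2\right) = 7 \left(-2\right) = -14$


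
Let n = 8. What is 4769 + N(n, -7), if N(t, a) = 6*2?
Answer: 4781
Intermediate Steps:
N(t, a) = 12
4769 + N(n, -7) = 4769 + 12 = 4781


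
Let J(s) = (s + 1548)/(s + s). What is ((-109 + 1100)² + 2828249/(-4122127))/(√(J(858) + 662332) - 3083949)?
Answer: -1190201078182355483244/3737493886542141109897 - 4048259778038*√54176222958/11212481659626423329691 ≈ -0.31853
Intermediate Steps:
J(s) = (1548 + s)/(2*s) (J(s) = (1548 + s)/((2*s)) = (1548 + s)*(1/(2*s)) = (1548 + s)/(2*s))
((-109 + 1100)² + 2828249/(-4122127))/(√(J(858) + 662332) - 3083949) = ((-109 + 1100)² + 2828249/(-4122127))/(√((½)*(1548 + 858)/858 + 662332) - 3083949) = (991² + 2828249*(-1/4122127))/(√((½)*(1/858)*2406 + 662332) - 3083949) = (982081 - 2828249/4122127)/(√(401/286 + 662332) - 3083949) = 4048259778038/(4122127*(√(189427353/286) - 3083949)) = 4048259778038/(4122127*(√54176222958/286 - 3083949)) = 4048259778038/(4122127*(-3083949 + √54176222958/286))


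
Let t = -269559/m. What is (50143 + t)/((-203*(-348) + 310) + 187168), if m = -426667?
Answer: 10697316470/55066069687 ≈ 0.19426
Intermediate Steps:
t = 269559/426667 (t = -269559/(-426667) = -269559*(-1/426667) = 269559/426667 ≈ 0.63178)
(50143 + t)/((-203*(-348) + 310) + 187168) = (50143 + 269559/426667)/((-203*(-348) + 310) + 187168) = 21394632940/(426667*((70644 + 310) + 187168)) = 21394632940/(426667*(70954 + 187168)) = (21394632940/426667)/258122 = (21394632940/426667)*(1/258122) = 10697316470/55066069687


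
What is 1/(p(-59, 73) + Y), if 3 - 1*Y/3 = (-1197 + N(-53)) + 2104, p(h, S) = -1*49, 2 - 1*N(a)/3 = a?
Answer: -1/3256 ≈ -0.00030713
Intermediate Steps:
N(a) = 6 - 3*a
p(h, S) = -49
Y = -3207 (Y = 9 - 3*((-1197 + (6 - 3*(-53))) + 2104) = 9 - 3*((-1197 + (6 + 159)) + 2104) = 9 - 3*((-1197 + 165) + 2104) = 9 - 3*(-1032 + 2104) = 9 - 3*1072 = 9 - 3216 = -3207)
1/(p(-59, 73) + Y) = 1/(-49 - 3207) = 1/(-3256) = -1/3256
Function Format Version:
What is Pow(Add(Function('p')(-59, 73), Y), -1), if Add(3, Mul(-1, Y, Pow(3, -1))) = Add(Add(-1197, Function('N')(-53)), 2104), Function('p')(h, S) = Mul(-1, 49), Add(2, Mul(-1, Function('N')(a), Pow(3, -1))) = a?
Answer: Rational(-1, 3256) ≈ -0.00030713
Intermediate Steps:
Function('N')(a) = Add(6, Mul(-3, a))
Function('p')(h, S) = -49
Y = -3207 (Y = Add(9, Mul(-3, Add(Add(-1197, Add(6, Mul(-3, -53))), 2104))) = Add(9, Mul(-3, Add(Add(-1197, Add(6, 159)), 2104))) = Add(9, Mul(-3, Add(Add(-1197, 165), 2104))) = Add(9, Mul(-3, Add(-1032, 2104))) = Add(9, Mul(-3, 1072)) = Add(9, -3216) = -3207)
Pow(Add(Function('p')(-59, 73), Y), -1) = Pow(Add(-49, -3207), -1) = Pow(-3256, -1) = Rational(-1, 3256)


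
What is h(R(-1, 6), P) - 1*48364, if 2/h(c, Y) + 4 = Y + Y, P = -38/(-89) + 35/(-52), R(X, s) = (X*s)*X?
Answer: -502748408/10395 ≈ -48364.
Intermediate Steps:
R(X, s) = s*X²
P = -1139/4628 (P = -38*(-1/89) + 35*(-1/52) = 38/89 - 35/52 = -1139/4628 ≈ -0.24611)
h(c, Y) = 2/(-4 + 2*Y) (h(c, Y) = 2/(-4 + (Y + Y)) = 2/(-4 + 2*Y))
h(R(-1, 6), P) - 1*48364 = 1/(-2 - 1139/4628) - 1*48364 = 1/(-10395/4628) - 48364 = -4628/10395 - 48364 = -502748408/10395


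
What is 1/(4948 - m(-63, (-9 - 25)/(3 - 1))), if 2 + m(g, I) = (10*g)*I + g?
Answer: -1/5697 ≈ -0.00017553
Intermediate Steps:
m(g, I) = -2 + g + 10*I*g (m(g, I) = -2 + ((10*g)*I + g) = -2 + (10*I*g + g) = -2 + (g + 10*I*g) = -2 + g + 10*I*g)
1/(4948 - m(-63, (-9 - 25)/(3 - 1))) = 1/(4948 - (-2 - 63 + 10*((-9 - 25)/(3 - 1))*(-63))) = 1/(4948 - (-2 - 63 + 10*(-34/2)*(-63))) = 1/(4948 - (-2 - 63 + 10*(-34*1/2)*(-63))) = 1/(4948 - (-2 - 63 + 10*(-17)*(-63))) = 1/(4948 - (-2 - 63 + 10710)) = 1/(4948 - 1*10645) = 1/(4948 - 10645) = 1/(-5697) = -1/5697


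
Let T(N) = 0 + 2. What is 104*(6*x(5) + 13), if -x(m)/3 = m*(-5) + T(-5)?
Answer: 44408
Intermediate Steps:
T(N) = 2
x(m) = -6 + 15*m (x(m) = -3*(m*(-5) + 2) = -3*(-5*m + 2) = -3*(2 - 5*m) = -6 + 15*m)
104*(6*x(5) + 13) = 104*(6*(-6 + 15*5) + 13) = 104*(6*(-6 + 75) + 13) = 104*(6*69 + 13) = 104*(414 + 13) = 104*427 = 44408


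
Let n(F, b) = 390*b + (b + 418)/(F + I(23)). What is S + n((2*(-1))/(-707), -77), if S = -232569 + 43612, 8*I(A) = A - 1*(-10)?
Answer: -5110760793/23347 ≈ -2.1890e+5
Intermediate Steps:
I(A) = 5/4 + A/8 (I(A) = (A - 1*(-10))/8 = (A + 10)/8 = (10 + A)/8 = 5/4 + A/8)
n(F, b) = 390*b + (418 + b)/(33/8 + F) (n(F, b) = 390*b + (b + 418)/(F + (5/4 + (1/8)*23)) = 390*b + (418 + b)/(F + (5/4 + 23/8)) = 390*b + (418 + b)/(F + 33/8) = 390*b + (418 + b)/(33/8 + F))
S = -188957
S + n((2*(-1))/(-707), -77) = -188957 + 2*(1672 + 6439*(-77) + 1560*((2*(-1))/(-707))*(-77))/(33 + 8*((2*(-1))/(-707))) = -188957 + 2*(1672 - 495803 + 1560*(-2*(-1/707))*(-77))/(33 + 8*(-2*(-1/707))) = -188957 + 2*(1672 - 495803 + 1560*(2/707)*(-77))/(33 + 8*(2/707)) = -188957 + 2*(1672 - 495803 - 34320/101)/(33 + 16/707) = -188957 + 2*(-49941551/101)/(23347/707) = -188957 + 2*(707/23347)*(-49941551/101) = -188957 - 699181714/23347 = -5110760793/23347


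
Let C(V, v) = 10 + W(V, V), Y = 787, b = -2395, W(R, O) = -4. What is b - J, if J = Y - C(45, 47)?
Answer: -3176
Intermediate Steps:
C(V, v) = 6 (C(V, v) = 10 - 4 = 6)
J = 781 (J = 787 - 1*6 = 787 - 6 = 781)
b - J = -2395 - 1*781 = -2395 - 781 = -3176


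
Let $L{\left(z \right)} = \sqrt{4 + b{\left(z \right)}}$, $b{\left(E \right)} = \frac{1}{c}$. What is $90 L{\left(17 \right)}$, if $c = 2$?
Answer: $135 \sqrt{2} \approx 190.92$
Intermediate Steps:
$b{\left(E \right)} = \frac{1}{2}$
$L{\left(z \right)} = \frac{3 \sqrt{2}}{2}$ ($L{\left(z \right)} = \sqrt{4 + \frac{1}{2}} = \sqrt{\frac{9}{2}} = \frac{3 \sqrt{2}}{2}$)
$90 L{\left(17 \right)} = 90 \frac{3 \sqrt{2}}{2} = 135 \sqrt{2}$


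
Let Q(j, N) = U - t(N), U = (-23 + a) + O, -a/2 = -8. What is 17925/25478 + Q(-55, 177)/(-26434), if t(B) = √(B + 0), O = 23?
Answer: 236710901/336742726 + √177/26434 ≈ 0.70345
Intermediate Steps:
a = 16 (a = -2*(-8) = 16)
U = 16 (U = (-23 + 16) + 23 = -7 + 23 = 16)
t(B) = √B
Q(j, N) = 16 - √N
17925/25478 + Q(-55, 177)/(-26434) = 17925/25478 + (16 - √177)/(-26434) = 17925*(1/25478) + (16 - √177)*(-1/26434) = 17925/25478 + (-8/13217 + √177/26434) = 236710901/336742726 + √177/26434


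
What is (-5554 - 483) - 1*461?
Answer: -6498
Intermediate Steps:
(-5554 - 483) - 1*461 = -6037 - 461 = -6498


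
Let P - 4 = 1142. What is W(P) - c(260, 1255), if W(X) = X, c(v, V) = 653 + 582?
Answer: -89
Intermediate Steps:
c(v, V) = 1235
P = 1146 (P = 4 + 1142 = 1146)
W(P) - c(260, 1255) = 1146 - 1*1235 = 1146 - 1235 = -89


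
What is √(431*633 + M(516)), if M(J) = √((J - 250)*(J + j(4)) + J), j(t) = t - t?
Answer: √(272823 + 6*√3827) ≈ 522.68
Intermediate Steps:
j(t) = 0
M(J) = √(J + J*(-250 + J)) (M(J) = √((J - 250)*(J + 0) + J) = √((-250 + J)*J + J) = √(J*(-250 + J) + J) = √(J + J*(-250 + J)))
√(431*633 + M(516)) = √(431*633 + √(516*(-249 + 516))) = √(272823 + √(516*267)) = √(272823 + √137772) = √(272823 + 6*√3827)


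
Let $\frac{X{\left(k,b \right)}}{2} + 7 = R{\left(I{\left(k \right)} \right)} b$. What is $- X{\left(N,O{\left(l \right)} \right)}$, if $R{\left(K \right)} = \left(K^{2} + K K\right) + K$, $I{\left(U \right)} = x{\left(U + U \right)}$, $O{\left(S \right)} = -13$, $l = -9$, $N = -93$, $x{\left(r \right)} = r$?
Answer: $1794170$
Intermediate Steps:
$I{\left(U \right)} = 2 U$ ($I{\left(U \right)} = U + U = 2 U$)
$R{\left(K \right)} = K + 2 K^{2}$ ($R{\left(K \right)} = \left(K^{2} + K^{2}\right) + K = 2 K^{2} + K = K + 2 K^{2}$)
$X{\left(k,b \right)} = -14 + 4 b k \left(1 + 4 k\right)$ ($X{\left(k,b \right)} = -14 + 2 \cdot 2 k \left(1 + 2 \cdot 2 k\right) b = -14 + 2 \cdot 2 k \left(1 + 4 k\right) b = -14 + 2 \cdot 2 b k \left(1 + 4 k\right) = -14 + 4 b k \left(1 + 4 k\right)$)
$- X{\left(N,O{\left(l \right)} \right)} = - (-14 + 4 \left(-13\right) \left(-93\right) \left(1 + 4 \left(-93\right)\right)) = - (-14 + 4 \left(-13\right) \left(-93\right) \left(1 - 372\right)) = - (-14 + 4 \left(-13\right) \left(-93\right) \left(-371\right)) = - (-14 - 1794156) = \left(-1\right) \left(-1794170\right) = 1794170$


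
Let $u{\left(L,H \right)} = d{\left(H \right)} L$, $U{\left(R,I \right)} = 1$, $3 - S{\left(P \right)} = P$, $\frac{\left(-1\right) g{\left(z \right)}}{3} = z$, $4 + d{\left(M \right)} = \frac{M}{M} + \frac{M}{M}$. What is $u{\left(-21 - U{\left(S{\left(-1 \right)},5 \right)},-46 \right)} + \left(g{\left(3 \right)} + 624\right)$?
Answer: $659$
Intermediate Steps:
$d{\left(M \right)} = -2$ ($d{\left(M \right)} = -4 + \left(\frac{M}{M} + \frac{M}{M}\right) = -4 + \left(1 + 1\right) = -4 + 2 = -2$)
$g{\left(z \right)} = - 3 z$
$S{\left(P \right)} = 3 - P$
$u{\left(L,H \right)} = - 2 L$
$u{\left(-21 - U{\left(S{\left(-1 \right)},5 \right)},-46 \right)} + \left(g{\left(3 \right)} + 624\right) = - 2 \left(-21 - 1\right) + \left(\left(-3\right) 3 + 624\right) = - 2 \left(-21 - 1\right) + \left(-9 + 624\right) = \left(-2\right) \left(-22\right) + 615 = 44 + 615 = 659$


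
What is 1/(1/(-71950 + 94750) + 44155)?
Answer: 22800/1006734001 ≈ 2.2647e-5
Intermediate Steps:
1/(1/(-71950 + 94750) + 44155) = 1/(1/22800 + 44155) = 1/(1006734001/22800) = 22800/1006734001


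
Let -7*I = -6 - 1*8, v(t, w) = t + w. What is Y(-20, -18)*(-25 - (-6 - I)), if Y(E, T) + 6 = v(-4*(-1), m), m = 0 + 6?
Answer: -68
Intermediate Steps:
m = 6
I = 2 (I = -(-6 - 1*8)/7 = -(-6 - 8)/7 = -⅐*(-14) = 2)
Y(E, T) = 4 (Y(E, T) = -6 + (-4*(-1) + 6) = -6 + (4 + 6) = -6 + 10 = 4)
Y(-20, -18)*(-25 - (-6 - I)) = 4*(-25 - (-6 - 1*2)) = 4*(-25 - (-6 - 2)) = 4*(-25 - 1*(-8)) = 4*(-25 + 8) = 4*(-17) = -68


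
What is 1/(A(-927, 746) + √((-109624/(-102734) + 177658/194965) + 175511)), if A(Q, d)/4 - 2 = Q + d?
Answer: -7170573282980/3376408860292409 - √17603172650679173808654005/3376408860292409 ≈ -0.0033664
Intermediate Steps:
A(Q, d) = 8 + 4*Q + 4*d (A(Q, d) = 8 + 4*(Q + d) = 8 + (4*Q + 4*d) = 8 + 4*Q + 4*d)
1/(A(-927, 746) + √((-109624/(-102734) + 177658/194965) + 175511)) = 1/((8 + 4*(-927) + 4*746) + √((-109624/(-102734) + 177658/194965) + 175511)) = 1/((8 - 3708 + 2984) + √((-109624*(-1/102734) + 177658*(1/194965)) + 175511)) = 1/(-716 + √((54812/51367 + 177658/194965) + 175511)) = 1/(-716 + √(19812180066/10014767155 + 175511)) = 1/(-716 + √(1757721610321271/10014767155)) = 1/(-716 + √17603172650679173808654005/10014767155)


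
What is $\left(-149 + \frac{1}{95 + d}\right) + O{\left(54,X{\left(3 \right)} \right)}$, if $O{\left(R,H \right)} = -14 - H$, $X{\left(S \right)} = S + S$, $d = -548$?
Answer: $- \frac{76558}{453} \approx -169.0$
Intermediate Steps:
$X{\left(S \right)} = 2 S$
$\left(-149 + \frac{1}{95 + d}\right) + O{\left(54,X{\left(3 \right)} \right)} = \left(-149 + \frac{1}{95 - 548}\right) - \left(14 + 2 \cdot 3\right) = \left(-149 + \frac{1}{-453}\right) - 20 = \left(-149 - \frac{1}{453}\right) - 20 = - \frac{67498}{453} - 20 = - \frac{76558}{453}$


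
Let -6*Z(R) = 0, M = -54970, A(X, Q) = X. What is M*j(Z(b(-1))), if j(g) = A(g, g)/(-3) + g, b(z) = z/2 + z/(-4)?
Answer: 0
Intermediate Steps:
b(z) = z/4 (b(z) = z*(1/2) + z*(-1/4) = z/2 - z/4 = z/4)
Z(R) = 0 (Z(R) = -1/6*0 = 0)
j(g) = 2*g/3 (j(g) = g/(-3) + g = -g/3 + g = 2*g/3)
M*j(Z(b(-1))) = -109940*0/3 = -54970*0 = 0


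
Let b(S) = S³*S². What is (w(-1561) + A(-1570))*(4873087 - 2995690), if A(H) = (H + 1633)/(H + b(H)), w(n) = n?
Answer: -27954857620537878723421701/9538899255701570 ≈ -2.9306e+9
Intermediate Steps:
b(S) = S⁵
A(H) = (1633 + H)/(H + H⁵) (A(H) = (H + 1633)/(H + H⁵) = (1633 + H)/(H + H⁵))
(w(-1561) + A(-1570))*(4873087 - 2995690) = (-1561 + (1633 - 1570)/(-1570 + (-1570)⁵))*(4873087 - 2995690) = (-1561 + 63/(-1570 - 9538899255700000))*1877397 = (-1561 + 63/(-9538899255701570))*1877397 = (-1561 - 1/9538899255701570*63)*1877397 = (-1561 - 63/9538899255701570)*1877397 = -14890221738150150833/9538899255701570*1877397 = -27954857620537878723421701/9538899255701570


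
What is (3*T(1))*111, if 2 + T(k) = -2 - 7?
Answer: -3663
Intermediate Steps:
T(k) = -11 (T(k) = -2 + (-2 - 7) = -2 - 9 = -11)
(3*T(1))*111 = (3*(-11))*111 = -33*111 = -3663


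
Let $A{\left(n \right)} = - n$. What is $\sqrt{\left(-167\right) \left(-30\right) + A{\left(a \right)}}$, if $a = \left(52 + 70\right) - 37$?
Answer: $5 \sqrt{197} \approx 70.178$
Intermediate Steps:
$a = 85$ ($a = 122 - 37 = 85$)
$\sqrt{\left(-167\right) \left(-30\right) + A{\left(a \right)}} = \sqrt{\left(-167\right) \left(-30\right) - 85} = \sqrt{5010 - 85} = \sqrt{4925} = 5 \sqrt{197}$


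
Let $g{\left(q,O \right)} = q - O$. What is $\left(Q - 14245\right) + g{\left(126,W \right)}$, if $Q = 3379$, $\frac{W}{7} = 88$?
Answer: $-11356$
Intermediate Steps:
$W = 616$ ($W = 7 \cdot 88 = 616$)
$\left(Q - 14245\right) + g{\left(126,W \right)} = \left(3379 - 14245\right) + \left(126 - 616\right) = -10866 + \left(126 - 616\right) = -10866 - 490 = -11356$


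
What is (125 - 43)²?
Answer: 6724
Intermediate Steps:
(125 - 43)² = 82² = 6724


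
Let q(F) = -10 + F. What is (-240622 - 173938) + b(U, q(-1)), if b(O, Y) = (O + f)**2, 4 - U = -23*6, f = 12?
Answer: -390844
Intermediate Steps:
U = 142 (U = 4 - (-23)*6 = 4 - 1*(-138) = 4 + 138 = 142)
b(O, Y) = (12 + O)**2 (b(O, Y) = (O + 12)**2 = (12 + O)**2)
(-240622 - 173938) + b(U, q(-1)) = (-240622 - 173938) + (12 + 142)**2 = -414560 + 154**2 = -414560 + 23716 = -390844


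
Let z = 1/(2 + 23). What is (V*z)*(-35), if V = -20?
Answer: 28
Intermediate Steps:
z = 1/25 ≈ 0.040000
(V*z)*(-35) = -20*1/25*(-35) = -4/5*(-35) = 28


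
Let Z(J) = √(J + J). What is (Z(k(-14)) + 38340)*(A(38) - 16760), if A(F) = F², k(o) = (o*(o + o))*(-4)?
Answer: -587215440 - 857696*I ≈ -5.8722e+8 - 8.577e+5*I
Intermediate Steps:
k(o) = -8*o² (k(o) = (o*(2*o))*(-4) = (2*o²)*(-4) = -8*o²)
Z(J) = √2*√J (Z(J) = √(2*J) = √2*√J)
(Z(k(-14)) + 38340)*(A(38) - 16760) = (√2*√(-8*(-14)²) + 38340)*(38² - 16760) = (√2*√(-8*196) + 38340)*(1444 - 16760) = (√2*√(-1568) + 38340)*(-15316) = (√2*(28*I*√2) + 38340)*(-15316) = (56*I + 38340)*(-15316) = (38340 + 56*I)*(-15316) = -587215440 - 857696*I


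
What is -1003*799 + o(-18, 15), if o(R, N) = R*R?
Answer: -801073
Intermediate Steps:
o(R, N) = R²
-1003*799 + o(-18, 15) = -1003*799 + (-18)² = -801397 + 324 = -801073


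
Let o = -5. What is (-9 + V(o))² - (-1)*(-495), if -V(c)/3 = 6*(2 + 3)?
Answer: 9306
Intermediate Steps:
V(c) = -90 (V(c) = -18*(2 + 3) = -18*5 = -3*30 = -90)
(-9 + V(o))² - (-1)*(-495) = (-9 - 90)² - (-1)*(-495) = (-99)² - 1*495 = 9801 - 495 = 9306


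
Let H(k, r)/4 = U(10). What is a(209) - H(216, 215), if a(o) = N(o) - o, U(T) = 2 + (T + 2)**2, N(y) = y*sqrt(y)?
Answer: -793 + 209*sqrt(209) ≈ 2228.5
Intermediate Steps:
N(y) = y**(3/2)
U(T) = 2 + (2 + T)**2
H(k, r) = 584 (H(k, r) = 4*(2 + (2 + 10)**2) = 4*(2 + 12**2) = 4*(2 + 144) = 4*146 = 584)
a(o) = o**(3/2) - o
a(209) - H(216, 215) = (209**(3/2) - 1*209) - 1*584 = (209*sqrt(209) - 209) - 584 = (-209 + 209*sqrt(209)) - 584 = -793 + 209*sqrt(209)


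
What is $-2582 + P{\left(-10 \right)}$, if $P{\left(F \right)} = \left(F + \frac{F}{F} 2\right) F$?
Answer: $-2502$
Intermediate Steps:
$P{\left(F \right)} = F \left(2 + F\right)$ ($P{\left(F \right)} = \left(F + 1 \cdot 2\right) F = \left(F + 2\right) F = \left(2 + F\right) F = F \left(2 + F\right)$)
$-2582 + P{\left(-10 \right)} = -2582 - 10 \left(2 - 10\right) = -2582 - -80 = -2582 + 80 = -2502$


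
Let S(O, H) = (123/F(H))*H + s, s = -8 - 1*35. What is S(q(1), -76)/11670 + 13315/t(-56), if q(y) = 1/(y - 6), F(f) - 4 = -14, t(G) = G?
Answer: -388340273/1633800 ≈ -237.69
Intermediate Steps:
F(f) = -10 (F(f) = 4 - 14 = -10)
s = -43 (s = -8 - 35 = -43)
q(y) = 1/(-6 + y)
S(O, H) = -43 - 123*H/10 (S(O, H) = (123/(-10))*H - 43 = (123*(-1/10))*H - 43 = -123*H/10 - 43 = -43 - 123*H/10)
S(q(1), -76)/11670 + 13315/t(-56) = (-43 - 123/10*(-76))/11670 + 13315/(-56) = (-43 + 4674/5)*(1/11670) + 13315*(-1/56) = (4459/5)*(1/11670) - 13315/56 = 4459/58350 - 13315/56 = -388340273/1633800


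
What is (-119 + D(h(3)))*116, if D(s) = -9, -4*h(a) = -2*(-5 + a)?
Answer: -14848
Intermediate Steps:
h(a) = -5/2 + a/2 (h(a) = -(-1)*(-5 + a)/2 = -(10 - 2*a)/4 = -5/2 + a/2)
(-119 + D(h(3)))*116 = (-119 - 9)*116 = -128*116 = -14848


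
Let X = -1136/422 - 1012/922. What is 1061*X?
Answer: -391099454/97271 ≈ -4020.7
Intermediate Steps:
X = -368614/97271 (X = -1136*1/422 - 1012*1/922 = -568/211 - 506/461 = -368614/97271 ≈ -3.7896)
1061*X = 1061*(-368614/97271) = -391099454/97271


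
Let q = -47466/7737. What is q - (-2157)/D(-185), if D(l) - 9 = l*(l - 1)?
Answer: -179671505/29588867 ≈ -6.0723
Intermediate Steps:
q = -15822/2579 (q = -47466*1/7737 = -15822/2579 ≈ -6.1349)
D(l) = 9 + l*(-1 + l) (D(l) = 9 + l*(l - 1) = 9 + l*(-1 + l))
q - (-2157)/D(-185) = -15822/2579 - (-2157)/(9 + (-185)**2 - 1*(-185)) = -15822/2579 - (-2157)/(9 + 34225 + 185) = -15822/2579 - (-2157)/34419 = -15822/2579 - 1*(-719/11473) = -15822/2579 + 719/11473 = -179671505/29588867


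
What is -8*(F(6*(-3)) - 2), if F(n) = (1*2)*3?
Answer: -32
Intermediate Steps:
F(n) = 6 (F(n) = 2*3 = 6)
-8*(F(6*(-3)) - 2) = -8*(6 - 2) = -8*4 = -32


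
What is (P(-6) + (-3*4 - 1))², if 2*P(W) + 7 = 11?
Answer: 121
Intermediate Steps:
P(W) = 2 (P(W) = -7/2 + (½)*11 = -7/2 + 11/2 = 2)
(P(-6) + (-3*4 - 1))² = (2 + (-3*4 - 1))² = (2 + (-12 - 1))² = (2 - 13)² = (-11)² = 121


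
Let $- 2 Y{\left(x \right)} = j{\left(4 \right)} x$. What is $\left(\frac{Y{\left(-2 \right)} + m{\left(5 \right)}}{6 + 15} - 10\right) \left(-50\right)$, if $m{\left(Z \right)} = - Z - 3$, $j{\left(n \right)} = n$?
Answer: $\frac{10700}{21} \approx 509.52$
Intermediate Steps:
$Y{\left(x \right)} = - 2 x$ ($Y{\left(x \right)} = - \frac{4 x}{2} = - 2 x$)
$m{\left(Z \right)} = -3 - Z$
$\left(\frac{Y{\left(-2 \right)} + m{\left(5 \right)}}{6 + 15} - 10\right) \left(-50\right) = \left(\frac{\left(-2\right) \left(-2\right) - 8}{6 + 15} - 10\right) \left(-50\right) = \left(\frac{4 - 8}{21} - 10\right) \left(-50\right) = \left(\left(4 - 8\right) \frac{1}{21} - 10\right) \left(-50\right) = \left(\left(-4\right) \frac{1}{21} - 10\right) \left(-50\right) = \left(- \frac{4}{21} - 10\right) \left(-50\right) = \left(- \frac{214}{21}\right) \left(-50\right) = \frac{10700}{21}$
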